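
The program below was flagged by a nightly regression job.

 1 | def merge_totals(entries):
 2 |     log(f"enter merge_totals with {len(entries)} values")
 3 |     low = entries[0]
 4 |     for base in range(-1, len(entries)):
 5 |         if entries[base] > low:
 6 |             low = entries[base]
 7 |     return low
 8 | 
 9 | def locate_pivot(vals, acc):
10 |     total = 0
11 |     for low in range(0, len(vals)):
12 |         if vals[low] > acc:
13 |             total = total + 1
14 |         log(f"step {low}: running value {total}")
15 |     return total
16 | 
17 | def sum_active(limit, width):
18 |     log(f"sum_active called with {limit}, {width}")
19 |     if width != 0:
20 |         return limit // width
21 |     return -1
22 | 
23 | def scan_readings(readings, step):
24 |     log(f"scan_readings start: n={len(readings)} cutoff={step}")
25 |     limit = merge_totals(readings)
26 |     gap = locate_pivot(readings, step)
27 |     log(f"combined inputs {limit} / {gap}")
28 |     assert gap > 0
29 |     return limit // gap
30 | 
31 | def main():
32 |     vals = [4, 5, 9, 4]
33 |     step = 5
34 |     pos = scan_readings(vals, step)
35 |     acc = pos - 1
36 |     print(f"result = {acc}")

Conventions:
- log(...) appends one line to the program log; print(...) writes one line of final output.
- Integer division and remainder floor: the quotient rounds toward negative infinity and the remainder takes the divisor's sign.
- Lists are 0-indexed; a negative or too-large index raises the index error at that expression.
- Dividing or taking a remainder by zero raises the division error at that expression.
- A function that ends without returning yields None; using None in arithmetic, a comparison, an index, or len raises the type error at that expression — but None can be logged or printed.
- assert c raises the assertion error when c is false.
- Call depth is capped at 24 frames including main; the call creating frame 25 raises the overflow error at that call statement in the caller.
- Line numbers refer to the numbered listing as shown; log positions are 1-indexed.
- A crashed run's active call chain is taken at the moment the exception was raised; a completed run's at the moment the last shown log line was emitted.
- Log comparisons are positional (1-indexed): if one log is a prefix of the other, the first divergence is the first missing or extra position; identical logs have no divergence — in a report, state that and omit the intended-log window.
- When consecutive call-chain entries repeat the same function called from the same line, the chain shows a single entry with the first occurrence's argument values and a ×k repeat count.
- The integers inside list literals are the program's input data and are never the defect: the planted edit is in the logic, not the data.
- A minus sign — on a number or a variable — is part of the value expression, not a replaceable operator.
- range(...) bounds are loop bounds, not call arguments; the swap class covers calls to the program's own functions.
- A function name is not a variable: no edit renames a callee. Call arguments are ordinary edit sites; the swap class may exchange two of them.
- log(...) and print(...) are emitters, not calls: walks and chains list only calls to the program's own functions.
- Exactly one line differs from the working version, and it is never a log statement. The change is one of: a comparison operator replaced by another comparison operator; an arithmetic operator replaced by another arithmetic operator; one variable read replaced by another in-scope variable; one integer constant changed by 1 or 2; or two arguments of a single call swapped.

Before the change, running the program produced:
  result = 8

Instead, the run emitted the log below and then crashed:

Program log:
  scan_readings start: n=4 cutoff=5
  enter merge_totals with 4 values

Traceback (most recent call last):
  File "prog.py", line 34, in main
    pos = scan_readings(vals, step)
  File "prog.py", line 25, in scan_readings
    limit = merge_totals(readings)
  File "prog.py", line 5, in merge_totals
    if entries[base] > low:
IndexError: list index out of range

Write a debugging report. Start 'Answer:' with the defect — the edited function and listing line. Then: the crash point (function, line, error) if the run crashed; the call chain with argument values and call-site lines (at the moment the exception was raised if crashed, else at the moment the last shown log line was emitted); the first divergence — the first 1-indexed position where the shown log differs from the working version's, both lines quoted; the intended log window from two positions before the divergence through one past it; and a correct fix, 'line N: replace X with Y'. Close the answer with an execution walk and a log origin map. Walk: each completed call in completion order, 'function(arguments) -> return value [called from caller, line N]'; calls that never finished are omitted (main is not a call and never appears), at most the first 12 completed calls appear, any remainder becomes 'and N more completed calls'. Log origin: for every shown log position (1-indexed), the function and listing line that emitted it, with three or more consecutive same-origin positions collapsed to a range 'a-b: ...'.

Answer: the defect is in merge_totals at line 4.
The tell: After 2 matching log lines the faulty run goes silent, while the working version continues with 'step 0: running value 0'.
Crash: merge_totals, line 5, IndexError.
Call chain: main -> scan_readings([4, 5, 9, 4], 5) (called at line 34) -> merge_totals([4, 5, 9, 4]) (called at line 25).
First divergence: position 3 — after 2 matching lines the faulty run goes silent; intended next line 'step 0: running value 0'.
Intended log window:
  1: scan_readings start: n=4 cutoff=5
  2: enter merge_totals with 4 values
  3: step 0: running value 0
  4: step 1: running value 0
Execution walk:
  (no call completed)
Log line origins:
  1: emitted by scan_readings (line 24)
  2: emitted by merge_totals (line 2)
A correct fix: line 4: replace `-1` with `1`.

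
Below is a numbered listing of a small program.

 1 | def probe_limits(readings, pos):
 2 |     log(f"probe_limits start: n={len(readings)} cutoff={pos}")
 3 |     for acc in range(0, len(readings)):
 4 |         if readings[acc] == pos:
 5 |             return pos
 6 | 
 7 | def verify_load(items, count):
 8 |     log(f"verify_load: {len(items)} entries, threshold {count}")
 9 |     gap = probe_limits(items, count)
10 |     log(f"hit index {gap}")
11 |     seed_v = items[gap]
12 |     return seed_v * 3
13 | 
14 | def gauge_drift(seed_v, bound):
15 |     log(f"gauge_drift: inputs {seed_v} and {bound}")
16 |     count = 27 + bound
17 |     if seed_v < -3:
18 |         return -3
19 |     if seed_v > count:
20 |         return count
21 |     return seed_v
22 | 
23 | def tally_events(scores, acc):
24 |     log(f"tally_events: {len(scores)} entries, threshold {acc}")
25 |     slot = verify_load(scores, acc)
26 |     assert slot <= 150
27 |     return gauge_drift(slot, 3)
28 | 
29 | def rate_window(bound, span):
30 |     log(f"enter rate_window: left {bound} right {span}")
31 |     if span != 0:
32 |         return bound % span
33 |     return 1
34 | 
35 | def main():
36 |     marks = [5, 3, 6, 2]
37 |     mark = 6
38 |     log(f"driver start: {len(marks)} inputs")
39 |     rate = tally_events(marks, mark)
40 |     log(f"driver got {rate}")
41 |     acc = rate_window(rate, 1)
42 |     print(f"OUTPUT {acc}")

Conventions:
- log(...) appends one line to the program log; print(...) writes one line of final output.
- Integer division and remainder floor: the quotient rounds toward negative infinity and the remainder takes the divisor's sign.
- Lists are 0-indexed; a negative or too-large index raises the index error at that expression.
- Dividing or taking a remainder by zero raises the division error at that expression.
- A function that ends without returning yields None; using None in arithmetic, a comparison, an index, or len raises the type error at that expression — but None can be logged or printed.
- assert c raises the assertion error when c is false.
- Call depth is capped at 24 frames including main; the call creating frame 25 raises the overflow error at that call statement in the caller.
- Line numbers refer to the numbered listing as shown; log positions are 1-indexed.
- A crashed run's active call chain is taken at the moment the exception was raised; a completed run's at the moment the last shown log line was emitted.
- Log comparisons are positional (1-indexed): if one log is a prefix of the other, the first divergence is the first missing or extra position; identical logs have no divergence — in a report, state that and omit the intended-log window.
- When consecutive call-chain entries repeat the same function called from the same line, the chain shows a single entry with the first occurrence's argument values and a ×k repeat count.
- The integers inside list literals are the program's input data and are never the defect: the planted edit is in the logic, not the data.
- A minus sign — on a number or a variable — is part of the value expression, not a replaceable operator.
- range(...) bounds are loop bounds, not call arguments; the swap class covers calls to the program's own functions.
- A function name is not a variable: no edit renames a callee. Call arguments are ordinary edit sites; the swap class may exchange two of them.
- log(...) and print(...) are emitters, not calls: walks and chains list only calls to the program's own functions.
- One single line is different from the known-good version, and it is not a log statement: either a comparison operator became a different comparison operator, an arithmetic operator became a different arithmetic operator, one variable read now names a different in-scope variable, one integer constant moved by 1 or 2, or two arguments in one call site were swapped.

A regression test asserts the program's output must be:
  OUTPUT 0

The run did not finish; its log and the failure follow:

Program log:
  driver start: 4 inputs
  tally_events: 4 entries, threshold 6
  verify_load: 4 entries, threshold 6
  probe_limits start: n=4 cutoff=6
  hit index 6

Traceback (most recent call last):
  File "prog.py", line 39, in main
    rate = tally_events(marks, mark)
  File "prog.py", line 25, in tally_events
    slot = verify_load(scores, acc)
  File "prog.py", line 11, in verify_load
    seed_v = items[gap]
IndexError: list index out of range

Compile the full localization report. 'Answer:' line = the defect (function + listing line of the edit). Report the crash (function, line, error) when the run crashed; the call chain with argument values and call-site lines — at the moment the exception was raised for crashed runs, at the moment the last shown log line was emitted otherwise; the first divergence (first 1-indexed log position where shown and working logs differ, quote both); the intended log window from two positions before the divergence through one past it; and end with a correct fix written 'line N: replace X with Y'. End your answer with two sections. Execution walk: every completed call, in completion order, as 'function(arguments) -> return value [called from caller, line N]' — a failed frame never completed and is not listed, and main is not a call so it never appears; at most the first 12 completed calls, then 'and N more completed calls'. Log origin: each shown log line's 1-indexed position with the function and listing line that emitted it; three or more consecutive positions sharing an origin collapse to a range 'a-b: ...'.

Answer: the defect is in probe_limits at line 5.
Core observation: Everything matches until log position 5, which reads 'hit index 6' in place of 'hit index 2'.
Crash: verify_load, line 11, IndexError.
Call chain: main -> tally_events([5, 3, 6, 2], 6) (called at line 39) -> verify_load([5, 3, 6, 2], 6) (called at line 25).
First divergence: at position 5 the run shows 'hit index 6' where the working version logs 'hit index 2'.
Intended log window:
  3: verify_load: 4 entries, threshold 6
  4: probe_limits start: n=4 cutoff=6
  5: hit index 2
  6: gauge_drift: inputs 18 and 3
Execution walk:
  probe_limits([5, 3, 6, 2], 6) -> 6  [called from verify_load, line 9]
Origin of each log line:
  1: from main, line 38
  2: from tally_events, line 24
  3: from verify_load, line 8
  4: from probe_limits, line 2
  5: from verify_load, line 10
A correct fix: line 5: replace `pos` with `acc`.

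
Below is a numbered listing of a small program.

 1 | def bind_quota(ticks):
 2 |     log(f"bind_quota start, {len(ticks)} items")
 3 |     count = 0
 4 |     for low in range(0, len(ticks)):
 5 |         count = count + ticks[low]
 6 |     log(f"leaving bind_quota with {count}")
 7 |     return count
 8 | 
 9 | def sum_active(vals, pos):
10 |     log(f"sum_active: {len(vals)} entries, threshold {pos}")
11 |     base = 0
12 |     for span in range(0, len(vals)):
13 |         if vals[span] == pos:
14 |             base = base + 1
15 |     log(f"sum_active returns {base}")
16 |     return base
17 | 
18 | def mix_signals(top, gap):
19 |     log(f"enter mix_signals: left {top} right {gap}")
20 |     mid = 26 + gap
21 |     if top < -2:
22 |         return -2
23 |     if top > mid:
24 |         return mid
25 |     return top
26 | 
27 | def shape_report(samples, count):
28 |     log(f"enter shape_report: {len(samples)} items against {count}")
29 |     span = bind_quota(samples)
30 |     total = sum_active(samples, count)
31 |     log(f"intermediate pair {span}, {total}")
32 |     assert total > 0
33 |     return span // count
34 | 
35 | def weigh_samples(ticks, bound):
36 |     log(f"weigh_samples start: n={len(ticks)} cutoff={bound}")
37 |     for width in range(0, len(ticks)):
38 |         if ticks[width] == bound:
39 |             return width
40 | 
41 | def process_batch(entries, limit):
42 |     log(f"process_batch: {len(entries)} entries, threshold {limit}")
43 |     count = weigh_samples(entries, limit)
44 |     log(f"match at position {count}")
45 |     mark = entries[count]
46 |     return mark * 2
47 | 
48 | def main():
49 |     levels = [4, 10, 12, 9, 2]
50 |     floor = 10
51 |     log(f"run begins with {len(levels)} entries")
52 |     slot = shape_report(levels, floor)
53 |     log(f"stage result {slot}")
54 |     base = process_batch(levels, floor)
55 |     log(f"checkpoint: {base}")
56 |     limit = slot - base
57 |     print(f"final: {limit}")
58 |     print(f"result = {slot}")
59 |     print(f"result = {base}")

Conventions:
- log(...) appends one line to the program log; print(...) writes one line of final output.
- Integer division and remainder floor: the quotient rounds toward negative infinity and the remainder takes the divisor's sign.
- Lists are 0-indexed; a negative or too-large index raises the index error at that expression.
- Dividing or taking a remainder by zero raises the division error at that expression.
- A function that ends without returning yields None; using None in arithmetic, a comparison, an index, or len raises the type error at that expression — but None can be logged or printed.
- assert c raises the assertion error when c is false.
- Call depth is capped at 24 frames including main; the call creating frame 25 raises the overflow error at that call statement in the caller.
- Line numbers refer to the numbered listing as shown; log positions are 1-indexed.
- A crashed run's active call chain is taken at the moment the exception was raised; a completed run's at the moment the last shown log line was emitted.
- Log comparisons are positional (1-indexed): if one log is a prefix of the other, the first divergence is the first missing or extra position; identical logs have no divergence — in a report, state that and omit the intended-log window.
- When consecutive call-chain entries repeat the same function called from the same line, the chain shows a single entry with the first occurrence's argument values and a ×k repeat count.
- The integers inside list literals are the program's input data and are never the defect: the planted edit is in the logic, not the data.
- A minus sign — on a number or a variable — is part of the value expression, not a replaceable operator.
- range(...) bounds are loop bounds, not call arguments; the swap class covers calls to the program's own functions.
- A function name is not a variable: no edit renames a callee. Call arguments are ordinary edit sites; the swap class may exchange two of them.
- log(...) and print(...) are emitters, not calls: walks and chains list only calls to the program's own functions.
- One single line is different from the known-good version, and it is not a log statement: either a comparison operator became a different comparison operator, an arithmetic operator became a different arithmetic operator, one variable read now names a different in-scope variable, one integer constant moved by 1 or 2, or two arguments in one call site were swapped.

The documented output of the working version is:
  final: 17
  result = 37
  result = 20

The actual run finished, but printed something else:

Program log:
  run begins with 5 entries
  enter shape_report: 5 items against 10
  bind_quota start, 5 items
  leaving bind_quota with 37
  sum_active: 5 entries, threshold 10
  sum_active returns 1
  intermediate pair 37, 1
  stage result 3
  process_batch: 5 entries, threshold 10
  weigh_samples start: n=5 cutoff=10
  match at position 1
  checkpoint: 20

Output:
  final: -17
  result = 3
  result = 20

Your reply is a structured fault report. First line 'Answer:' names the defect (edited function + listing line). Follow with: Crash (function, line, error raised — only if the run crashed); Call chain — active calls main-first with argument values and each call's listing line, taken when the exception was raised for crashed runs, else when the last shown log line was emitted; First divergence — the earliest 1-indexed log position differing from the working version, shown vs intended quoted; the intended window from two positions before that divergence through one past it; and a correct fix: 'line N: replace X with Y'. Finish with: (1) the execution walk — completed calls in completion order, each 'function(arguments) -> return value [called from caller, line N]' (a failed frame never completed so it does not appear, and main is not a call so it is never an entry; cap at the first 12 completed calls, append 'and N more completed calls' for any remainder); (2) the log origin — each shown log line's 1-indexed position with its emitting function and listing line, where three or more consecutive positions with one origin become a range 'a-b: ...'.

Answer: the defect is in shape_report at line 33.
Key fact: The log first diverges at position 8: the faulty run prints 'stage result 3' where the working version prints 'stage result 37'.
Call chain: main.
First divergence: position 8 — shown 'stage result 3', intended 'stage result 37'.
Intended log window:
  6: sum_active returns 1
  7: intermediate pair 37, 1
  8: stage result 37
  9: process_batch: 5 entries, threshold 10
Execution walk:
  bind_quota([4, 10, 12, 9, 2]) -> 37  [called from shape_report, line 29]
  sum_active([4, 10, 12, 9, 2], 10) -> 1  [called from shape_report, line 30]
  shape_report([4, 10, 12, 9, 2], 10) -> 3  [called from main, line 52]
  weigh_samples([4, 10, 12, 9, 2], 10) -> 1  [called from process_batch, line 43]
  process_batch([4, 10, 12, 9, 2], 10) -> 20  [called from main, line 54]
Origin of each log line:
  1: logged in main at line 51
  2: logged in shape_report at line 28
  3: logged in bind_quota at line 2
  4: logged in bind_quota at line 6
  5: logged in sum_active at line 10
  6: logged in sum_active at line 15
  7: logged in shape_report at line 31
  8: logged in main at line 53
  9: logged in process_batch at line 42
  10: logged in weigh_samples at line 36
  11: logged in process_batch at line 44
  12: logged in main at line 55
A correct fix: line 33: replace `count` with `total`.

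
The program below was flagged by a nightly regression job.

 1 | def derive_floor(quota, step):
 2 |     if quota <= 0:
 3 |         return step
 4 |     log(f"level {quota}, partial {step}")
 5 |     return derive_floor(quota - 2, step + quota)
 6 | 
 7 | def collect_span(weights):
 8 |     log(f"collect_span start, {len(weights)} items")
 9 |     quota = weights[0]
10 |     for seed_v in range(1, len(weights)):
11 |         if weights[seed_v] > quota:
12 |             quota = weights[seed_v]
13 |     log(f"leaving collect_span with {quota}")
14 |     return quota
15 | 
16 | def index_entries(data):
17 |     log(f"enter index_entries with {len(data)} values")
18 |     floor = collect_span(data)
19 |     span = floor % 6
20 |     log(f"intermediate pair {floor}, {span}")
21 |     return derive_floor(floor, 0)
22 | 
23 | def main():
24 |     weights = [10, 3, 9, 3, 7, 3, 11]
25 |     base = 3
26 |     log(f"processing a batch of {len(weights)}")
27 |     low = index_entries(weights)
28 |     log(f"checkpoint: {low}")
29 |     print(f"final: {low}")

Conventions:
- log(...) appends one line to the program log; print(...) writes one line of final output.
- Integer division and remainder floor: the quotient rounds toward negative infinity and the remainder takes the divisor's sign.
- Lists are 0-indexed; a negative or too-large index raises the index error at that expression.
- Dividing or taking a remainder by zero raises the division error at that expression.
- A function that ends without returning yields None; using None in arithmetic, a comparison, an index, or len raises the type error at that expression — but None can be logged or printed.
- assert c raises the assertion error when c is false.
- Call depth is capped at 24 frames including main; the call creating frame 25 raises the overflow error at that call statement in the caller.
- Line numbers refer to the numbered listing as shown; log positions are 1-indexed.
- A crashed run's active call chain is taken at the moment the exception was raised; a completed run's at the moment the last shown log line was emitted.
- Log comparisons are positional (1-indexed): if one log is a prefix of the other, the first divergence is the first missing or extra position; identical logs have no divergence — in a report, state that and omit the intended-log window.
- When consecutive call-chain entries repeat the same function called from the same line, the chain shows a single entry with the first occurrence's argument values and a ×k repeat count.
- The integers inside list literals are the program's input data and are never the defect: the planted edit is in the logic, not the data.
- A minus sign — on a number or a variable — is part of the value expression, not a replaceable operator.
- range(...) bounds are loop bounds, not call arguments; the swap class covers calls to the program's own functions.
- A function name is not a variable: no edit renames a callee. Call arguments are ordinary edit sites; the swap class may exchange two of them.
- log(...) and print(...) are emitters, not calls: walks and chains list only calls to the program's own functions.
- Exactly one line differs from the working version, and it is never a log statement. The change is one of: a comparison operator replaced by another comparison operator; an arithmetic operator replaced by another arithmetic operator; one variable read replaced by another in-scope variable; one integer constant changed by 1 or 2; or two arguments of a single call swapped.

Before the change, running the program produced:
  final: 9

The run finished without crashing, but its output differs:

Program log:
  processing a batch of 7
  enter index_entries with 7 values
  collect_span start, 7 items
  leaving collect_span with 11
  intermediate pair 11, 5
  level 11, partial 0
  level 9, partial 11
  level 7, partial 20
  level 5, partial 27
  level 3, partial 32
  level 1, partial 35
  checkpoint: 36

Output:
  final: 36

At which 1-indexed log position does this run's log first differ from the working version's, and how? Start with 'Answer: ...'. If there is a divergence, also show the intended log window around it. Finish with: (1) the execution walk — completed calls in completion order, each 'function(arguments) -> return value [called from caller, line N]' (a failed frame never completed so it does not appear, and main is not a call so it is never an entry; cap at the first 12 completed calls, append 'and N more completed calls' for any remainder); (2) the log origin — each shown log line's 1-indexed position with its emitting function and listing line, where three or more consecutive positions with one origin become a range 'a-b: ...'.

Answer: position 6 — shown 'level 11, partial 0', intended 'level 5, partial 0'.
Intended log window:
  4: leaving collect_span with 11
  5: intermediate pair 11, 5
  6: level 5, partial 0
  7: level 3, partial 5
Execution walk:
  collect_span([10, 3, 9, 3, 7, 3, 11]) -> 11  [called from index_entries, line 18]
  derive_floor(-1, 36) -> 36  [called from derive_floor, line 5]
  derive_floor(1, 35) -> 36  [called from derive_floor, line 5]
  derive_floor(3, 32) -> 36  [called from derive_floor, line 5]
  derive_floor(5, 27) -> 36  [called from derive_floor, line 5]
  derive_floor(7, 20) -> 36  [called from derive_floor, line 5]
  derive_floor(9, 11) -> 36  [called from derive_floor, line 5]
  derive_floor(11, 0) -> 36  [called from index_entries, line 21]
  index_entries([10, 3, 9, 3, 7, 3, 11]) -> 36  [called from main, line 27]
Log line origins:
  1: logged in main at line 26
  2: logged in index_entries at line 17
  3: logged in collect_span at line 8
  4: logged in collect_span at line 13
  5: logged in index_entries at line 20
  6-11: logged in derive_floor at line 4
  12: logged in main at line 28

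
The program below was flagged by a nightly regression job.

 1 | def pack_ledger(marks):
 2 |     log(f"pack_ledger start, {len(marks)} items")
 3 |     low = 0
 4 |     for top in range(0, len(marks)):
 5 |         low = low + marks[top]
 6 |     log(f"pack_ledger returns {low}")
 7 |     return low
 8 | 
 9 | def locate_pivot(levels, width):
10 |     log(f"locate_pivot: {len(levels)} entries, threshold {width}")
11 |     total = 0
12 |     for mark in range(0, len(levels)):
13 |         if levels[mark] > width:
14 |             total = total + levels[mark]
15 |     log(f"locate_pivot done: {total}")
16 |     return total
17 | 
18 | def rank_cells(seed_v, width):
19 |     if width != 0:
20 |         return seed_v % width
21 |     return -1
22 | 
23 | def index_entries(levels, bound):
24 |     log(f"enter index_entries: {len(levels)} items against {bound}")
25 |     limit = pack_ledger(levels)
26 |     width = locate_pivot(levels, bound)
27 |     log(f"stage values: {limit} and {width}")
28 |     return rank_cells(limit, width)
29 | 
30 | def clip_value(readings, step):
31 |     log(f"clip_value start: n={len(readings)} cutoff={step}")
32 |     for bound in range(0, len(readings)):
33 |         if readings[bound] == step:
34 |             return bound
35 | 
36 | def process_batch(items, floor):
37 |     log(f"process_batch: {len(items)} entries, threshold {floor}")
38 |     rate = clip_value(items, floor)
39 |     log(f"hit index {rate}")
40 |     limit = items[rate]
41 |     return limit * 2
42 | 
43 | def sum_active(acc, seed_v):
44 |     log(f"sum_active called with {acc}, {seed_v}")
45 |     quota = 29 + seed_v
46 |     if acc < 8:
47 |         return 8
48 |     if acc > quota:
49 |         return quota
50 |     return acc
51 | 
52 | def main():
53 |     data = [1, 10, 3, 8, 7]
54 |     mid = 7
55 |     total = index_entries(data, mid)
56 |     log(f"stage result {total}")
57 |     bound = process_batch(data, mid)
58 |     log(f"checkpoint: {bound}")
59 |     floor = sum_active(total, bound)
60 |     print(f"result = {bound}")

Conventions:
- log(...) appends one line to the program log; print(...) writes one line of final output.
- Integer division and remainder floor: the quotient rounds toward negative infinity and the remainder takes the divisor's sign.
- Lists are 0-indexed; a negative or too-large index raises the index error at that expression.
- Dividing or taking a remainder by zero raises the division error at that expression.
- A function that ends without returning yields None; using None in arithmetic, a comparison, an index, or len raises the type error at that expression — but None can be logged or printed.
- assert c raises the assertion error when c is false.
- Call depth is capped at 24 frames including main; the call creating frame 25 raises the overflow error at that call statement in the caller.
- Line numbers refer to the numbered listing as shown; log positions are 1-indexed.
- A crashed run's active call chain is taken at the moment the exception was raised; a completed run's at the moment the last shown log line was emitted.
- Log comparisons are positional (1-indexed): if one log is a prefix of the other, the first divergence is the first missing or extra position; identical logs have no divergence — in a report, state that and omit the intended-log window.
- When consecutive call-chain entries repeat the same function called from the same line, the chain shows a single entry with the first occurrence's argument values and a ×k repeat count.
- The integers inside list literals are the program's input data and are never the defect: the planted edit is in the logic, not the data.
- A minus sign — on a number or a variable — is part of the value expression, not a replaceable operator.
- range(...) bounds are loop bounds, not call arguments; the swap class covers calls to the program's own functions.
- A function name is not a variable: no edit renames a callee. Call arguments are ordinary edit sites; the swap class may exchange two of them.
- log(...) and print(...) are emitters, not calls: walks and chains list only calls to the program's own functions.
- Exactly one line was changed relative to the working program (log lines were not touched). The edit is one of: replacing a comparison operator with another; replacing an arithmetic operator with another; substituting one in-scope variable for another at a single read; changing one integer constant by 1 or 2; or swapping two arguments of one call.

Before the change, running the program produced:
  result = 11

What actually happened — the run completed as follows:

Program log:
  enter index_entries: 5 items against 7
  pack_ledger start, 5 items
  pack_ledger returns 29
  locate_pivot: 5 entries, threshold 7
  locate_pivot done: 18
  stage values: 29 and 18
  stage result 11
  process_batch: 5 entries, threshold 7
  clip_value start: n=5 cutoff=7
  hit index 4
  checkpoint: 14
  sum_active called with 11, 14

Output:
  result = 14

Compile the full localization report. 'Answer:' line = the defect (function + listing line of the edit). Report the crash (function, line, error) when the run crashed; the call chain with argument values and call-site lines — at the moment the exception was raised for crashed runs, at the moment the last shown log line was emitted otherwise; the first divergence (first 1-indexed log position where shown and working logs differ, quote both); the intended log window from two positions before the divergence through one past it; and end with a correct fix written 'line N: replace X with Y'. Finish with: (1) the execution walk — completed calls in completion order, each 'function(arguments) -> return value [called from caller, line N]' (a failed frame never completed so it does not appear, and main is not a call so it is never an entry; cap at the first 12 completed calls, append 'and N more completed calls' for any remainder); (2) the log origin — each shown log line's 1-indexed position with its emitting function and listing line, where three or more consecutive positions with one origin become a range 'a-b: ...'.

Answer: the defect is in main at line 60.
Key observation: Nothing in the log betrays the bug — only the output does.
Call chain: main -> sum_active(11, 14) (called at line 59).
First divergence: none — the logs agree in full.
Execution walk:
  pack_ledger([1, 10, 3, 8, 7]) -> 29  [called from index_entries, line 25]
  locate_pivot([1, 10, 3, 8, 7], 7) -> 18  [called from index_entries, line 26]
  rank_cells(29, 18) -> 11  [called from index_entries, line 28]
  index_entries([1, 10, 3, 8, 7], 7) -> 11  [called from main, line 55]
  clip_value([1, 10, 3, 8, 7], 7) -> 4  [called from process_batch, line 38]
  process_batch([1, 10, 3, 8, 7], 7) -> 14  [called from main, line 57]
  sum_active(11, 14) -> 11  [called from main, line 59]
Log origin:
  1: from index_entries, line 24
  2: from pack_ledger, line 2
  3: from pack_ledger, line 6
  4: from locate_pivot, line 10
  5: from locate_pivot, line 15
  6: from index_entries, line 27
  7: from main, line 56
  8: from process_batch, line 37
  9: from clip_value, line 31
  10: from process_batch, line 39
  11: from main, line 58
  12: from sum_active, line 44
A correct fix: line 60: replace `bound` with `floor`.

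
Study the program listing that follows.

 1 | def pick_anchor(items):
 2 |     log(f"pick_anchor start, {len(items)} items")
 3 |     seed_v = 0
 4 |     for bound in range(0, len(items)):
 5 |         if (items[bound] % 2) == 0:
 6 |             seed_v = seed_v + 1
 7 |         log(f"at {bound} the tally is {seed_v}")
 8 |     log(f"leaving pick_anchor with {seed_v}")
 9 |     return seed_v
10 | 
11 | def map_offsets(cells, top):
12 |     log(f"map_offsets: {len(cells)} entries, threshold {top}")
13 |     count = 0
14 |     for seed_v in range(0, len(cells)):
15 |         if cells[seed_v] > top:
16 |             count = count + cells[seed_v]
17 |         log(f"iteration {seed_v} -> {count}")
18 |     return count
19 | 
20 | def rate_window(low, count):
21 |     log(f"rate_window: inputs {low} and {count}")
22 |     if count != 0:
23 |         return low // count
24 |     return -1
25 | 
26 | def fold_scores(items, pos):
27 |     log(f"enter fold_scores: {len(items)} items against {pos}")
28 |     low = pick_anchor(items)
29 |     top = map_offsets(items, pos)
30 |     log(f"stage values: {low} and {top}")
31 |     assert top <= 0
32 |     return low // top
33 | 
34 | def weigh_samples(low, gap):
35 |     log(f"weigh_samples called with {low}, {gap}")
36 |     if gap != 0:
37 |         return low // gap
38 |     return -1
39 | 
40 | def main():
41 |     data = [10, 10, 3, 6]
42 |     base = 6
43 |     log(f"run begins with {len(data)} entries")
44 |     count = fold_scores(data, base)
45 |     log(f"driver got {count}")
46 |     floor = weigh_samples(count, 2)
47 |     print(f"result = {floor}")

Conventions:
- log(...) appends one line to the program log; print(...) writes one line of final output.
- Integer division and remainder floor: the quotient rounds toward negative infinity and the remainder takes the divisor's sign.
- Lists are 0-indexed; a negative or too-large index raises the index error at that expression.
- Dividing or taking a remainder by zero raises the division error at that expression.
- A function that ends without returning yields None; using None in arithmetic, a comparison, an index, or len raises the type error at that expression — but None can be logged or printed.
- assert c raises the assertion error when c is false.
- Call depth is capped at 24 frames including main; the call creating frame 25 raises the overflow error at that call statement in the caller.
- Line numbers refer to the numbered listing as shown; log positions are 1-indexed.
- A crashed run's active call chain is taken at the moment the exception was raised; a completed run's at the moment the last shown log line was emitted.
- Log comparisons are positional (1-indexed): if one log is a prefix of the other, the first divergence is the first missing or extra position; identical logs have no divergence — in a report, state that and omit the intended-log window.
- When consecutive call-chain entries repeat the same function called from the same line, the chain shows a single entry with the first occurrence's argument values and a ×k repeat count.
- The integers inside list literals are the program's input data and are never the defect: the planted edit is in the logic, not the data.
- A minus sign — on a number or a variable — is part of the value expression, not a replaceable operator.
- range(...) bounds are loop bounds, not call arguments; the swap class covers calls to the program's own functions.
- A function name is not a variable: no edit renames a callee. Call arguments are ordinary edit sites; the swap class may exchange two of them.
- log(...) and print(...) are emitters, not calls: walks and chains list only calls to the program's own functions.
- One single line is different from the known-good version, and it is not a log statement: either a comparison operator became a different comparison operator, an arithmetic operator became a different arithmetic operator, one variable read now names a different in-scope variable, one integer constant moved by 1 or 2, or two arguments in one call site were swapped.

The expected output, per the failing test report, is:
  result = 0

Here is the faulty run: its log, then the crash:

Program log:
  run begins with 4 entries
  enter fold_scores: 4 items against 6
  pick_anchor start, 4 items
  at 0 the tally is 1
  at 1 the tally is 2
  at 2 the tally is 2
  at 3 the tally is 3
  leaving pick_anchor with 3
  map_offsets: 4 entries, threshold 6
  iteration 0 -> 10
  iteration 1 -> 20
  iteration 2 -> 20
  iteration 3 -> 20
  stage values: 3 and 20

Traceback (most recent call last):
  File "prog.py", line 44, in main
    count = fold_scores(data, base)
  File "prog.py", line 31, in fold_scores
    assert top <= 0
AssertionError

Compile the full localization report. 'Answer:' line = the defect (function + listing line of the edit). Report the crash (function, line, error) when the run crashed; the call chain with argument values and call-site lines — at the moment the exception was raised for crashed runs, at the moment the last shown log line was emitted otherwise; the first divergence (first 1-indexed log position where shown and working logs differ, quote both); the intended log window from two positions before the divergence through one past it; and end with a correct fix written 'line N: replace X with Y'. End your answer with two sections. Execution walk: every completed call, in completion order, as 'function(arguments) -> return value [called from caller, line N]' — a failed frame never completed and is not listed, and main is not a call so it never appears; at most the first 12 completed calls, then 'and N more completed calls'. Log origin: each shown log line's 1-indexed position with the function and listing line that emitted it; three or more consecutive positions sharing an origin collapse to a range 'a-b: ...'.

Answer: the defect is in fold_scores at line 31.
Key fact: Only 14 log lines were emitted before the run died; the intended continuation was 'driver got 0'.
Crash: fold_scores, line 31, AssertionError.
Call chain: main -> fold_scores([10, 10, 3, 6], 6) (called at line 44).
First divergence: position 15 — after 14 matching lines the faulty run goes silent; intended next line 'driver got 0'.
Intended log window:
  13: iteration 3 -> 20
  14: stage values: 3 and 20
  15: driver got 0
  16: weigh_samples called with 0, 2
Execution walk:
  pick_anchor([10, 10, 3, 6]) -> 3  [called from fold_scores, line 28]
  map_offsets([10, 10, 3, 6], 6) -> 20  [called from fold_scores, line 29]
Log line origins:
  1: emitted by main (line 43)
  2: emitted by fold_scores (line 27)
  3: emitted by pick_anchor (line 2)
  4-7: emitted by pick_anchor (line 7)
  8: emitted by pick_anchor (line 8)
  9: emitted by map_offsets (line 12)
  10-13: emitted by map_offsets (line 17)
  14: emitted by fold_scores (line 30)
A correct fix: line 31: replace `<=` with `>`.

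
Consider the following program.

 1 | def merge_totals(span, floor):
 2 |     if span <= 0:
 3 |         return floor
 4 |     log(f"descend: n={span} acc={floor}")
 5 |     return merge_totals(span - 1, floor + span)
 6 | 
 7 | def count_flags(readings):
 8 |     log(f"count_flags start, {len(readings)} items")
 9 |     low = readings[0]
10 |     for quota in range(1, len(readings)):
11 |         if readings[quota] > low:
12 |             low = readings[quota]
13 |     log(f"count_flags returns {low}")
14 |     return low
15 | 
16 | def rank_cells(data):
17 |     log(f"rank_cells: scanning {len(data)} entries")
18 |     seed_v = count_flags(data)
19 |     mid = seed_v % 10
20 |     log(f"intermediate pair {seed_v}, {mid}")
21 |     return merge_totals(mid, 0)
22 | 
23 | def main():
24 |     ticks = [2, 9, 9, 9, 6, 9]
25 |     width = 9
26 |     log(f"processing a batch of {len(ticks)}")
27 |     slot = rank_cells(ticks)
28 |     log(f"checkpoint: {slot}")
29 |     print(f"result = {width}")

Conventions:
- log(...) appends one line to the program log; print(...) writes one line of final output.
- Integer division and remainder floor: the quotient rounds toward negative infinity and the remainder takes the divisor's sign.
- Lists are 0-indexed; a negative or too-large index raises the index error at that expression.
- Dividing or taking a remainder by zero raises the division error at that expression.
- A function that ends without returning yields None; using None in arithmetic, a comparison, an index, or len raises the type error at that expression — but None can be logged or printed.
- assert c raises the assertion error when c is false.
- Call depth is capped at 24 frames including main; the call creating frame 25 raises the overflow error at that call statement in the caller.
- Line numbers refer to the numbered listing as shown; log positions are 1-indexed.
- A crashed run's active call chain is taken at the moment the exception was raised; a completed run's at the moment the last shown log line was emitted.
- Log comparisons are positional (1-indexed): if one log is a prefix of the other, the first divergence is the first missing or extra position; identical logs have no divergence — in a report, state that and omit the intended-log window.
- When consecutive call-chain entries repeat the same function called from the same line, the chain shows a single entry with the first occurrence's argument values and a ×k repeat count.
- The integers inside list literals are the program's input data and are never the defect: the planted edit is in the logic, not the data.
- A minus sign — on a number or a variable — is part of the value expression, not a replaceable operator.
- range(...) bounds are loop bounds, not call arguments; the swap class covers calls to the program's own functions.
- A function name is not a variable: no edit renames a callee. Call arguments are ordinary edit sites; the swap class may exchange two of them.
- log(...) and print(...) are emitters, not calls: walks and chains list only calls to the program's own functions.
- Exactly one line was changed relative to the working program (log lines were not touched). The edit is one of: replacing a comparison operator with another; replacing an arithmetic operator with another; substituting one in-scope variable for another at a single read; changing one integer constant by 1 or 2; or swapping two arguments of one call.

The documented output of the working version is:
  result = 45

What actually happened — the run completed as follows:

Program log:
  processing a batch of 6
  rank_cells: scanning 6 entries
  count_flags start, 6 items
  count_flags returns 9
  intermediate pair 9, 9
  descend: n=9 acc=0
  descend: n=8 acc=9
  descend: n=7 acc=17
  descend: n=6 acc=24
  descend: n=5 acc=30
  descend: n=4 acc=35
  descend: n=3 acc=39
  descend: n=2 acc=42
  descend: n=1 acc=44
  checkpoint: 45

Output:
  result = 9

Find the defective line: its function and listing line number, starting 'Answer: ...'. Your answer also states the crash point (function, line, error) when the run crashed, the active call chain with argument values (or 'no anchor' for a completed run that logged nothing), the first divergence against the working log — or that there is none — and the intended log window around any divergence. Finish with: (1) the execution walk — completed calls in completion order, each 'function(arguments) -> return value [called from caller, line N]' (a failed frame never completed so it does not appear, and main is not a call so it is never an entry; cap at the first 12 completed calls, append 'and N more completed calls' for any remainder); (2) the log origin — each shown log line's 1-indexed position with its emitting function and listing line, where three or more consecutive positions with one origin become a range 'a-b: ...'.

Answer: the defect is in main at line 29.
Key fact: Nothing in the log betrays the bug — only the output does.
Call chain: main.
First divergence: none; the two logs match at every position.
Execution walk:
  count_flags([2, 9, 9, 9, 6, 9]) -> 9  [called from rank_cells, line 18]
  merge_totals(0, 45) -> 45  [called from merge_totals, line 5]
  merge_totals(1, 44) -> 45  [called from merge_totals, line 5]
  merge_totals(2, 42) -> 45  [called from merge_totals, line 5]
  merge_totals(3, 39) -> 45  [called from merge_totals, line 5]
  merge_totals(4, 35) -> 45  [called from merge_totals, line 5]
  merge_totals(5, 30) -> 45  [called from merge_totals, line 5]
  merge_totals(6, 24) -> 45  [called from merge_totals, line 5]
  merge_totals(7, 17) -> 45  [called from merge_totals, line 5]
  merge_totals(8, 9) -> 45  [called from merge_totals, line 5]
  merge_totals(9, 0) -> 45  [called from rank_cells, line 21]
  rank_cells([2, 9, 9, 9, 6, 9]) -> 45  [called from main, line 27]
Log line origins:
  1: logged in main at line 26
  2: logged in rank_cells at line 17
  3: logged in count_flags at line 8
  4: logged in count_flags at line 13
  5: logged in rank_cells at line 20
  6-14: logged in merge_totals at line 4
  15: logged in main at line 28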